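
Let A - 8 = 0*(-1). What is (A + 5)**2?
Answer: 169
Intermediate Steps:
A = 8 (A = 8 + 0*(-1) = 8 + 0 = 8)
(A + 5)**2 = (8 + 5)**2 = 13**2 = 169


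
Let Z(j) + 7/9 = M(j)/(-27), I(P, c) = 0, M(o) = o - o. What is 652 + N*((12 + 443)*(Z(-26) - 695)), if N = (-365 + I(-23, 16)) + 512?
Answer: -139609334/3 ≈ -4.6536e+7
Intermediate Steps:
M(o) = 0
Z(j) = -7/9 (Z(j) = -7/9 + 0/(-27) = -7/9 + 0*(-1/27) = -7/9 + 0 = -7/9)
N = 147 (N = (-365 + 0) + 512 = -365 + 512 = 147)
652 + N*((12 + 443)*(Z(-26) - 695)) = 652 + 147*((12 + 443)*(-7/9 - 695)) = 652 + 147*(455*(-6262/9)) = 652 + 147*(-2849210/9) = 652 - 139611290/3 = -139609334/3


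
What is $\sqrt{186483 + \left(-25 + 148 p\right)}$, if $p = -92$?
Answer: $\sqrt{172842} \approx 415.74$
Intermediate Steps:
$\sqrt{186483 + \left(-25 + 148 p\right)} = \sqrt{186483 + \left(-25 + 148 \left(-92\right)\right)} = \sqrt{186483 - 13641} = \sqrt{172842}$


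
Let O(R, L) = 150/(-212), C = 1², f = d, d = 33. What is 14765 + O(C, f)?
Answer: 1565015/106 ≈ 14764.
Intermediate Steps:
f = 33
C = 1
O(R, L) = -75/106 (O(R, L) = 150*(-1/212) = -75/106)
14765 + O(C, f) = 14765 - 75/106 = 1565015/106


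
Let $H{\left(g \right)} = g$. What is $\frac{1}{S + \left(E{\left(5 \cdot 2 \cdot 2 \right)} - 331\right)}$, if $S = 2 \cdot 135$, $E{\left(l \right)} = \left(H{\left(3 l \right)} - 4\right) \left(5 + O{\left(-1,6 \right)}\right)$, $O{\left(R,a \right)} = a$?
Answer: $\frac{1}{555} \approx 0.0018018$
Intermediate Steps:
$E{\left(l \right)} = -44 + 33 l$ ($E{\left(l \right)} = \left(3 l - 4\right) \left(5 + 6\right) = \left(-4 + 3 l\right) 11 = -44 + 33 l$)
$S = 270$
$\frac{1}{S + \left(E{\left(5 \cdot 2 \cdot 2 \right)} - 331\right)} = \frac{1}{270 - \left(375 - 33 \cdot 5 \cdot 2 \cdot 2\right)} = \frac{1}{270 - \left(375 - 330 \cdot 2\right)} = \frac{1}{270 + \left(\left(-44 + 33 \cdot 20\right) - 331\right)} = \frac{1}{270 + \left(\left(-44 + 660\right) - 331\right)} = \frac{1}{270 + \left(616 - 331\right)} = \frac{1}{270 + 285} = \frac{1}{555}$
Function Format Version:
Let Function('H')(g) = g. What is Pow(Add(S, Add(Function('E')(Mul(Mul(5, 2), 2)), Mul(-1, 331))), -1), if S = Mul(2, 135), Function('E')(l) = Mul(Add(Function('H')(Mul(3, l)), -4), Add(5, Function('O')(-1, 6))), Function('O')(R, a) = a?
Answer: Rational(1, 555) ≈ 0.0018018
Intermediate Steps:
Function('E')(l) = Add(-44, Mul(33, l)) (Function('E')(l) = Mul(Add(Mul(3, l), -4), Add(5, 6)) = Mul(Add(-4, Mul(3, l)), 11) = Add(-44, Mul(33, l)))
S = 270
Pow(Add(S, Add(Function('E')(Mul(Mul(5, 2), 2)), Mul(-1, 331))), -1) = Pow(Add(270, Add(Add(-44, Mul(33, Mul(Mul(5, 2), 2))), Mul(-1, 331))), -1) = Pow(Add(270, Add(Add(-44, Mul(33, Mul(10, 2))), -331)), -1) = Pow(Add(270, Add(Add(-44, Mul(33, 20)), -331)), -1) = Pow(Add(270, Add(Add(-44, 660), -331)), -1) = Pow(Add(270, Add(616, -331)), -1) = Pow(Add(270, 285), -1) = Pow(555, -1) = Rational(1, 555)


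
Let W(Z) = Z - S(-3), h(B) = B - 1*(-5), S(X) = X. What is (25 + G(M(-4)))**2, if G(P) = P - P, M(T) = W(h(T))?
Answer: 625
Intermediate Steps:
h(B) = 5 + B (h(B) = B + 5 = 5 + B)
W(Z) = 3 + Z (W(Z) = Z - 1*(-3) = Z + 3 = 3 + Z)
M(T) = 8 + T (M(T) = 3 + (5 + T) = 8 + T)
G(P) = 0
(25 + G(M(-4)))**2 = (25 + 0)**2 = 25**2 = 625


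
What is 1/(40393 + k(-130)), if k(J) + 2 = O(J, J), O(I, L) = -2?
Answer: 1/40389 ≈ 2.4759e-5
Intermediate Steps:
k(J) = -4 (k(J) = -2 - 2 = -4)
1/(40393 + k(-130)) = 1/(40393 - 4) = 1/40389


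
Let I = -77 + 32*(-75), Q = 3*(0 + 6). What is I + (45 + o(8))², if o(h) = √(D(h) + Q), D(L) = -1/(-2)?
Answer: -867/2 + 45*√74 ≈ -46.395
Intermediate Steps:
D(L) = ½ (D(L) = -1*(-½) = ½)
Q = 18 (Q = 3*6 = 18)
I = -2477 (I = -77 - 2400 = -2477)
o(h) = √74/2 (o(h) = √(½ + 18) = √(37/2) = √74/2)
I + (45 + o(8))² = -2477 + (45 + √74/2)²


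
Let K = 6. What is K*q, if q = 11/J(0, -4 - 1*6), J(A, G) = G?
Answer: -33/5 ≈ -6.6000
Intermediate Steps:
q = -11/10 (q = 11/(-4 - 1*6) = 11/(-4 - 6) = 11/(-10) = 11*(-⅒) = -11/10 ≈ -1.1000)
K*q = 6*(-11/10) = -33/5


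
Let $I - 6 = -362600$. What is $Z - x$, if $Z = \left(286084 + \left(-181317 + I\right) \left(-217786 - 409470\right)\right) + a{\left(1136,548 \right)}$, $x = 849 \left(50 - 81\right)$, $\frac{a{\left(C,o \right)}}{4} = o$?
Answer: $341171752811$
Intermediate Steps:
$I = -362594$ ($I = 6 - 362600 = -362594$)
$a{\left(C,o \right)} = 4 o$
$x = -26319$ ($x = 849 \left(-31\right) = -26319$)
$Z = 341171726492$ ($Z = \left(286084 + \left(-181317 - 362594\right) \left(-217786 - 409470\right)\right) + 4 \cdot 548 = \left(286084 - -341171438216\right) + 2192 = \left(286084 + 341171438216\right) + 2192 = 341171724300 + 2192 = 341171726492$)
$Z - x = 341171726492 - -26319 = 341171726492 + 26319 = 341171752811$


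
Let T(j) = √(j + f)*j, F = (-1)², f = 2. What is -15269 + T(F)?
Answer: -15269 + √3 ≈ -15267.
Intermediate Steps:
F = 1
T(j) = j*√(2 + j) (T(j) = √(j + 2)*j = √(2 + j)*j = j*√(2 + j))
-15269 + T(F) = -15269 + 1*√(2 + 1) = -15269 + 1*√3 = -15269 + √3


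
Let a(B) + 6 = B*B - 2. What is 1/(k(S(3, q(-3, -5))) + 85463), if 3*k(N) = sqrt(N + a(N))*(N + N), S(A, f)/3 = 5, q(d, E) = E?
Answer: 2947/251858661 - 20*sqrt(58)/7303901169 ≈ 1.1680e-5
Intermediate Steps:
a(B) = -8 + B**2 (a(B) = -6 + (B*B - 2) = -6 + (B**2 - 2) = -6 + (-2 + B**2) = -8 + B**2)
S(A, f) = 15 (S(A, f) = 3*5 = 15)
k(N) = 2*N*sqrt(-8 + N + N**2)/3 (k(N) = (sqrt(N + (-8 + N**2))*(N + N))/3 = (sqrt(-8 + N + N**2)*(2*N))/3 = (2*N*sqrt(-8 + N + N**2))/3 = 2*N*sqrt(-8 + N + N**2)/3)
1/(k(S(3, q(-3, -5))) + 85463) = 1/((2/3)*15*sqrt(-8 + 15 + 15**2) + 85463) = 1/((2/3)*15*sqrt(-8 + 15 + 225) + 85463) = 1/((2/3)*15*sqrt(232) + 85463) = 1/((2/3)*15*(2*sqrt(58)) + 85463) = 1/(20*sqrt(58) + 85463) = 1/(85463 + 20*sqrt(58))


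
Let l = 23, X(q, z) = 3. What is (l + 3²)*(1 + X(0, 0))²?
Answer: 512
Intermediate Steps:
(l + 3²)*(1 + X(0, 0))² = (23 + 3²)*(1 + 3)² = (23 + 9)*4² = 32*16 = 512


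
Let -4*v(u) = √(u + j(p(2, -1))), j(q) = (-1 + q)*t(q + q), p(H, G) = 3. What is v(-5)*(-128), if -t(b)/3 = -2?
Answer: 32*√7 ≈ 84.664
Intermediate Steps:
t(b) = 6 (t(b) = -3*(-2) = 6)
j(q) = -6 + 6*q (j(q) = (-1 + q)*6 = -6 + 6*q)
v(u) = -√(12 + u)/4 (v(u) = -√(u + (-6 + 6*3))/4 = -√(u + (-6 + 18))/4 = -√(u + 12)/4 = -√(12 + u)/4)
v(-5)*(-128) = -√(12 - 5)/4*(-128) = -√7/4*(-128) = 32*√7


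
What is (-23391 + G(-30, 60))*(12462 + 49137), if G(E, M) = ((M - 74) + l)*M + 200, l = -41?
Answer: -1631819109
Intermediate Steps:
G(E, M) = 200 + M*(-115 + M) (G(E, M) = ((M - 74) - 41)*M + 200 = ((-74 + M) - 41)*M + 200 = (-115 + M)*M + 200 = M*(-115 + M) + 200 = 200 + M*(-115 + M))
(-23391 + G(-30, 60))*(12462 + 49137) = (-23391 + (200 + 60² - 115*60))*(12462 + 49137) = (-23391 + (200 + 3600 - 6900))*61599 = (-23391 - 3100)*61599 = -26491*61599 = -1631819109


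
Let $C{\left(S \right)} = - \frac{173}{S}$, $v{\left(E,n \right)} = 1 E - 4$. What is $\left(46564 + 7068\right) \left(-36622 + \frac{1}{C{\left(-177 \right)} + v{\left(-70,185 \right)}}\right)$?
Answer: $- \frac{25386145512064}{12925} \approx -1.9641 \cdot 10^{9}$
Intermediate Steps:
$v{\left(E,n \right)} = -4 + E$ ($v{\left(E,n \right)} = E - 4 = -4 + E$)
$\left(46564 + 7068\right) \left(-36622 + \frac{1}{C{\left(-177 \right)} + v{\left(-70,185 \right)}}\right) = \left(46564 + 7068\right) \left(-36622 + \frac{1}{- \frac{173}{-177} - 74}\right) = 53632 \left(-36622 + \frac{1}{\left(-173\right) \left(- \frac{1}{177}\right) - 74}\right) = 53632 \left(-36622 + \frac{1}{\frac{173}{177} - 74}\right) = 53632 \left(-36622 + \frac{1}{- \frac{12925}{177}}\right) = 53632 \left(-36622 - \frac{177}{12925}\right) = 53632 \left(- \frac{473339527}{12925}\right) = - \frac{25386145512064}{12925}$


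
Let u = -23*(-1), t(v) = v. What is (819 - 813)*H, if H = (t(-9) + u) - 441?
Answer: -2562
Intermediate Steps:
u = 23
H = -427 (H = (-9 + 23) - 441 = 14 - 441 = -427)
(819 - 813)*H = (819 - 813)*(-427) = 6*(-427) = -2562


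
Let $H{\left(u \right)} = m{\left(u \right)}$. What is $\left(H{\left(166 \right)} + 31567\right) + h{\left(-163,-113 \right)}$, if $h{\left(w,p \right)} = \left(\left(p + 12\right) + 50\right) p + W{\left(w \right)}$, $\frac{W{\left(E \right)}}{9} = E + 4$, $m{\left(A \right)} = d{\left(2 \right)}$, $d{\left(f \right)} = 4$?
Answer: $35903$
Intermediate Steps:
$m{\left(A \right)} = 4$
$W{\left(E \right)} = 36 + 9 E$ ($W{\left(E \right)} = 9 \left(E + 4\right) = 9 \left(4 + E\right) = 36 + 9 E$)
$H{\left(u \right)} = 4$
$h{\left(w,p \right)} = 36 + 9 w + p \left(62 + p\right)$ ($h{\left(w,p \right)} = \left(\left(p + 12\right) + 50\right) p + \left(36 + 9 w\right) = \left(\left(12 + p\right) + 50\right) p + \left(36 + 9 w\right) = \left(62 + p\right) p + \left(36 + 9 w\right) = p \left(62 + p\right) + \left(36 + 9 w\right) = 36 + 9 w + p \left(62 + p\right)$)
$\left(H{\left(166 \right)} + 31567\right) + h{\left(-163,-113 \right)} = \left(4 + 31567\right) + \left(36 + \left(-113\right)^{2} + 9 \left(-163\right) + 62 \left(-113\right)\right) = 31571 + \left(36 + 12769 - 1467 - 7006\right) = 31571 + 4332 = 35903$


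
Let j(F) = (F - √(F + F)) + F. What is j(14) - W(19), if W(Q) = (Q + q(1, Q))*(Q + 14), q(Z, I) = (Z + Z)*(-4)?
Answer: -335 - 2*√7 ≈ -340.29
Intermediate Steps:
q(Z, I) = -8*Z (q(Z, I) = (2*Z)*(-4) = -8*Z)
j(F) = 2*F - √2*√F (j(F) = (F - √(2*F)) + F = (F - √2*√F) + F = 2*F - √2*√F)
W(Q) = (-8 + Q)*(14 + Q) (W(Q) = (Q - 8*1)*(Q + 14) = (Q - 8)*(14 + Q) = (-8 + Q)*(14 + Q))
j(14) - W(19) = (2*14 - √2*√14) - (-112 + 19² + 6*19) = (28 - 2*√7) - (-112 + 361 + 114) = (28 - 2*√7) - 1*363 = (28 - 2*√7) - 363 = -335 - 2*√7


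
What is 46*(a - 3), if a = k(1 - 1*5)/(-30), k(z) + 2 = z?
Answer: -644/5 ≈ -128.80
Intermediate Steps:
k(z) = -2 + z
a = 1/5 (a = (-2 + (1 - 1*5))/(-30) = (-2 + (1 - 5))*(-1/30) = (-2 - 4)*(-1/30) = -6*(-1/30) = 1/5 ≈ 0.20000)
46*(a - 3) = 46*(1/5 - 3) = 46*(-14/5) = -644/5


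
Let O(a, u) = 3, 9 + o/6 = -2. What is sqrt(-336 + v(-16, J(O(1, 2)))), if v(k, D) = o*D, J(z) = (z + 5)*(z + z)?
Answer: 4*I*sqrt(219) ≈ 59.195*I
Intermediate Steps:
o = -66 (o = -54 + 6*(-2) = -54 - 12 = -66)
J(z) = 2*z*(5 + z) (J(z) = (5 + z)*(2*z) = 2*z*(5 + z))
v(k, D) = -66*D
sqrt(-336 + v(-16, J(O(1, 2)))) = sqrt(-336 - 132*3*(5 + 3)) = sqrt(-336 - 132*3*8) = sqrt(-336 - 66*48) = sqrt(-336 - 3168) = sqrt(-3504) = 4*I*sqrt(219)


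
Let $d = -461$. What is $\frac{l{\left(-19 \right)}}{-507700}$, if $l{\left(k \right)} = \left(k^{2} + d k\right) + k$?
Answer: $- \frac{9101}{507700} \approx -0.017926$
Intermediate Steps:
$l{\left(k \right)} = k^{2} - 460 k$ ($l{\left(k \right)} = \left(k^{2} - 461 k\right) + k = k^{2} - 460 k$)
$\frac{l{\left(-19 \right)}}{-507700} = \frac{\left(-19\right) \left(-460 - 19\right)}{-507700} = \left(-19\right) \left(-479\right) \left(- \frac{1}{507700}\right) = 9101 \left(- \frac{1}{507700}\right) = - \frac{9101}{507700}$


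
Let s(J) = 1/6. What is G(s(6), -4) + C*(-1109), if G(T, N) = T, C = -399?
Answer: 2654947/6 ≈ 4.4249e+5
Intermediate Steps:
s(J) = ⅙
G(s(6), -4) + C*(-1109) = ⅙ - 399*(-1109) = ⅙ + 442491 = 2654947/6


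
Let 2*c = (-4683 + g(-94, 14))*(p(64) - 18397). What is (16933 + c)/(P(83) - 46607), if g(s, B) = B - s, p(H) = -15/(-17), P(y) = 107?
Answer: -357833443/395250 ≈ -905.33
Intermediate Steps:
p(H) = 15/17 (p(H) = -15*(-1/17) = 15/17)
c = 715379025/17 (c = ((-4683 + (14 - 1*(-94)))*(15/17 - 18397))/2 = ((-4683 + (14 + 94))*(-312734/17))/2 = ((-4683 + 108)*(-312734/17))/2 = (-4575*(-312734/17))/2 = (½)*(1430758050/17) = 715379025/17 ≈ 4.2081e+7)
(16933 + c)/(P(83) - 46607) = (16933 + 715379025/17)/(107 - 46607) = (715666886/17)/(-46500) = (715666886/17)*(-1/46500) = -357833443/395250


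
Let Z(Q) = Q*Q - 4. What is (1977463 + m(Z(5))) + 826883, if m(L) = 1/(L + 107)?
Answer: 358956289/128 ≈ 2.8043e+6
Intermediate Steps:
Z(Q) = -4 + Q**2 (Z(Q) = Q**2 - 4 = -4 + Q**2)
m(L) = 1/(107 + L)
(1977463 + m(Z(5))) + 826883 = (1977463 + 1/(107 + (-4 + 5**2))) + 826883 = (1977463 + 1/(107 + (-4 + 25))) + 826883 = (1977463 + 1/(107 + 21)) + 826883 = (1977463 + 1/128) + 826883 = 253115265/128 + 826883 = 358956289/128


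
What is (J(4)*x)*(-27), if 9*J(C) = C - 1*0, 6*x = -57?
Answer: 114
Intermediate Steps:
x = -19/2 (x = (1/6)*(-57) = -19/2 ≈ -9.5000)
J(C) = C/9 (J(C) = (C - 1*0)/9 = (C + 0)/9 = C/9)
(J(4)*x)*(-27) = (((1/9)*4)*(-19/2))*(-27) = ((4/9)*(-19/2))*(-27) = -38/9*(-27) = 114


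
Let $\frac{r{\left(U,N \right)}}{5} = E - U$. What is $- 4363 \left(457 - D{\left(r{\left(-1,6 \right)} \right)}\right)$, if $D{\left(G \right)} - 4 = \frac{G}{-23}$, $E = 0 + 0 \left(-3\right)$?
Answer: $- \frac{45479912}{23} \approx -1.9774 \cdot 10^{6}$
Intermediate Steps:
$E = 0$ ($E = 0 + 0 = 0$)
$r{\left(U,N \right)} = - 5 U$ ($r{\left(U,N \right)} = 5 \left(0 - U\right) = 5 \left(- U\right) = - 5 U$)
$D{\left(G \right)} = 4 - \frac{G}{23}$ ($D{\left(G \right)} = 4 + \frac{G}{-23} = 4 + G \left(- \frac{1}{23}\right) = 4 - \frac{G}{23}$)
$- 4363 \left(457 - D{\left(r{\left(-1,6 \right)} \right)}\right) = - 4363 \left(457 - \left(4 - \frac{\left(-5\right) \left(-1\right)}{23}\right)\right) = - 4363 \left(457 - \left(4 - \frac{5}{23}\right)\right) = - 4363 \left(457 - \frac{87}{23}\right) = \left(-4363\right) \frac{10424}{23} = - \frac{45479912}{23}$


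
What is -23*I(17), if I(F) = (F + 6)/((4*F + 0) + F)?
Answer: -529/85 ≈ -6.2235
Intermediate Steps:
I(F) = (6 + F)/(5*F) (I(F) = (6 + F)/(4*F + F) = (6 + F)/((5*F)) = (6 + F)*(1/(5*F)) = (6 + F)/(5*F))
-23*I(17) = -23*(6 + 17)/(5*17) = -23*23/(5*17) = -23*23/85 = -529/85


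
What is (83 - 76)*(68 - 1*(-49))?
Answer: 819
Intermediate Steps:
(83 - 76)*(68 - 1*(-49)) = 7*(68 + 49) = 7*117 = 819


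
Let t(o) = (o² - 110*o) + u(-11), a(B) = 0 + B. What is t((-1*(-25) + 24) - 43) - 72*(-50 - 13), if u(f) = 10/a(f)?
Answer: 43022/11 ≈ 3911.1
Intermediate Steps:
a(B) = B
u(f) = 10/f
t(o) = -10/11 + o² - 110*o (t(o) = (o² - 110*o) + 10/(-11) = (o² - 110*o) + 10*(-1/11) = (o² - 110*o) - 10/11 = -10/11 + o² - 110*o)
t((-1*(-25) + 24) - 43) - 72*(-50 - 13) = (-10/11 + ((-1*(-25) + 24) - 43)² - 110*((-1*(-25) + 24) - 43)) - 72*(-50 - 13) = (-10/11 + ((25 + 24) - 43)² - 110*((25 + 24) - 43)) - 72*(-63) = (-10/11 + (49 - 43)² - 110*(49 - 43)) + 4536 = (-10/11 + 6² - 110*6) + 4536 = (-10/11 + 36 - 660) + 4536 = -6874/11 + 4536 = 43022/11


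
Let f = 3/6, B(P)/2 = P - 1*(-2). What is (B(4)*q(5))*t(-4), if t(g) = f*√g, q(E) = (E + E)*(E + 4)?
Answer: 1080*I ≈ 1080.0*I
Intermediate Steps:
B(P) = 4 + 2*P (B(P) = 2*(P - 1*(-2)) = 2*(P + 2) = 2*(2 + P) = 4 + 2*P)
f = ½ (f = 3*(⅙) = ½ ≈ 0.50000)
q(E) = 2*E*(4 + E) (q(E) = (2*E)*(4 + E) = 2*E*(4 + E))
t(g) = √g/2
(B(4)*q(5))*t(-4) = ((4 + 2*4)*(2*5*(4 + 5)))*(√(-4)/2) = ((4 + 8)*(2*5*9))*((2*I)/2) = (12*90)*I = 1080*I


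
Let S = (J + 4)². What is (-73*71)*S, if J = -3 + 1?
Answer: -20732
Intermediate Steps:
J = -2
S = 4 (S = (-2 + 4)² = 2² = 4)
(-73*71)*S = -73*71*4 = -5183*4 = -20732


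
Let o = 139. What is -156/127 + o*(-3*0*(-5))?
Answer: -156/127 ≈ -1.2283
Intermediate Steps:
-156/127 + o*(-3*0*(-5)) = -156/127 + 139*(-3*0*(-5)) = -156*1/127 + 139*(0*(-5)) = -156/127 + 139*0 = -156/127 + 0 = -156/127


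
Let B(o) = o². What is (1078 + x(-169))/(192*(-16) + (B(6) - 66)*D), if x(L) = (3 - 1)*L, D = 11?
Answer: -370/1701 ≈ -0.21752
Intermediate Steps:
x(L) = 2*L
(1078 + x(-169))/(192*(-16) + (B(6) - 66)*D) = (1078 + 2*(-169))/(192*(-16) + (6² - 66)*11) = (1078 - 338)/(-3072 + (36 - 66)*11) = 740/(-3072 - 30*11) = 740/(-3072 - 330) = 740/(-3402) = 740*(-1/3402) = -370/1701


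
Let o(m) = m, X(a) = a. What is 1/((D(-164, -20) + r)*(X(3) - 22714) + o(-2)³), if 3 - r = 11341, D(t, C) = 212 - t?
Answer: 1/248957974 ≈ 4.0167e-9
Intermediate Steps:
r = -11338 (r = 3 - 1*11341 = 3 - 11341 = -11338)
1/((D(-164, -20) + r)*(X(3) - 22714) + o(-2)³) = 1/(((212 - 1*(-164)) - 11338)*(3 - 22714) + (-2)³) = 1/(((212 + 164) - 11338)*(-22711) - 8) = 1/((376 - 11338)*(-22711) - 8) = 1/(-10962*(-22711) - 8) = 1/(248957982 - 8) = 1/248957974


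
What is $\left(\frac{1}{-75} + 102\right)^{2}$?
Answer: $\frac{58507201}{5625} \approx 10401.0$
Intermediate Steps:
$\left(\frac{1}{-75} + 102\right)^{2} = \left(- \frac{1}{75} + 102\right)^{2} = \left(\frac{7649}{75}\right)^{2} = \frac{58507201}{5625}$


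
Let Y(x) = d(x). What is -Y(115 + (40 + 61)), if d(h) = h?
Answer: -216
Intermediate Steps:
Y(x) = x
-Y(115 + (40 + 61)) = -(115 + (40 + 61)) = -(115 + 101) = -1*216 = -216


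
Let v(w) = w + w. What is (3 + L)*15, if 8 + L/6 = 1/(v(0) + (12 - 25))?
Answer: -8865/13 ≈ -681.92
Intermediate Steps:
v(w) = 2*w
L = -630/13 (L = -48 + 6/(2*0 + (12 - 25)) = -48 + 6/(0 - 13) = -48 + 6/(-13) = -48 + 6*(-1/13) = -48 - 6/13 = -630/13 ≈ -48.462)
(3 + L)*15 = (3 - 630/13)*15 = -591/13*15 = -8865/13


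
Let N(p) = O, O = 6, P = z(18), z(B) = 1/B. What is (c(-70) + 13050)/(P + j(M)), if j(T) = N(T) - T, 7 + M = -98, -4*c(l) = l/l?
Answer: 469791/3998 ≈ 117.51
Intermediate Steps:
c(l) = -¼ (c(l) = -l/(4*l) = -¼*1 = -¼)
P = 1/18 ≈ 0.055556
N(p) = 6
M = -105 (M = -7 - 98 = -105)
j(T) = 6 - T
(c(-70) + 13050)/(P + j(M)) = (-¼ + 13050)/(1/18 + (6 - 1*(-105))) = 52199/(4*(1/18 + (6 + 105))) = 52199/(4*(1/18 + 111)) = 52199/(4*(1999/18)) = (52199/4)*(18/1999) = 469791/3998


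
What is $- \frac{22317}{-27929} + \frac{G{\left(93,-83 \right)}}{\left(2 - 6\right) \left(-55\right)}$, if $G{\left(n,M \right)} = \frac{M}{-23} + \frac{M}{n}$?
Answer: $\frac{96947285}{119480262} \approx 0.81141$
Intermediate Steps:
$G{\left(n,M \right)} = - \frac{M}{23} + \frac{M}{n}$ ($G{\left(n,M \right)} = M \left(- \frac{1}{23}\right) + \frac{M}{n} = - \frac{M}{23} + \frac{M}{n}$)
$- \frac{22317}{-27929} + \frac{G{\left(93,-83 \right)}}{\left(2 - 6\right) \left(-55\right)} = - \frac{22317}{-27929} + \frac{\left(- \frac{1}{23}\right) \left(-83\right) - \frac{83}{93}}{\left(2 - 6\right) \left(-55\right)} = \left(-22317\right) \left(- \frac{1}{27929}\right) + \frac{\frac{83}{23} - \frac{83}{93}}{\left(-4\right) \left(-55\right)} = \frac{22317}{27929} + \frac{\frac{83}{23} - \frac{83}{93}}{220} = \frac{22317}{27929} + \frac{5810}{2139} \cdot \frac{1}{220} = \frac{22317}{27929} + \frac{581}{47058} = \frac{96947285}{119480262}$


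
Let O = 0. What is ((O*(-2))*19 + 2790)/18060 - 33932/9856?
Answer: -348401/105952 ≈ -3.2883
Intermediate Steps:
((O*(-2))*19 + 2790)/18060 - 33932/9856 = ((0*(-2))*19 + 2790)/18060 - 33932/9856 = (0*19 + 2790)*(1/18060) - 33932*1/9856 = (0 + 2790)*(1/18060) - 8483/2464 = 2790*(1/18060) - 8483/2464 = 93/602 - 8483/2464 = -348401/105952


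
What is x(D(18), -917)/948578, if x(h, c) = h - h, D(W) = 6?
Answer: 0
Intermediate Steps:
x(h, c) = 0
x(D(18), -917)/948578 = 0/948578 = 0*(1/948578) = 0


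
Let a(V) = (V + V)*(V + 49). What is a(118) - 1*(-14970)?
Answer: 54382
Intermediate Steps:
a(V) = 2*V*(49 + V) (a(V) = (2*V)*(49 + V) = 2*V*(49 + V))
a(118) - 1*(-14970) = 2*118*(49 + 118) - 1*(-14970) = 2*118*167 + 14970 = 39412 + 14970 = 54382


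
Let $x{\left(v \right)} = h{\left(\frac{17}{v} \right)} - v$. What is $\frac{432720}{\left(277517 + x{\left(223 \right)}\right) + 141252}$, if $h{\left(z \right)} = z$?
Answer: $\frac{6433104}{6222385} \approx 1.0339$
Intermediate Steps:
$x{\left(v \right)} = - v + \frac{17}{v}$ ($x{\left(v \right)} = \frac{17}{v} - v = - v + \frac{17}{v}$)
$\frac{432720}{\left(277517 + x{\left(223 \right)}\right) + 141252} = \frac{432720}{\left(277517 + \left(\left(-1\right) 223 + \frac{17}{223}\right)\right) + 141252} = \frac{432720}{\left(277517 + \left(-223 + 17 \cdot \frac{1}{223}\right)\right) + 141252} = \frac{432720}{\left(277517 + \left(-223 + \frac{17}{223}\right)\right) + 141252} = \frac{432720}{\left(277517 - \frac{49712}{223}\right) + 141252} = \frac{432720}{\frac{61836579}{223} + 141252} = \frac{432720}{\frac{93335775}{223}} = 432720 \cdot \frac{223}{93335775} = \frac{6433104}{6222385}$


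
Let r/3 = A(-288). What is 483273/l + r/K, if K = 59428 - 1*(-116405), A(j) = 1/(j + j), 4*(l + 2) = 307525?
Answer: 9323008842085/1483107748416 ≈ 6.2861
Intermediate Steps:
l = 307517/4 (l = -2 + (1/4)*307525 = -2 + 307525/4 = 307517/4 ≈ 76879.)
A(j) = 1/(2*j)
r = -1/192 (r = 3*((1/2)/(-288)) = 3*((1/2)*(-1/288)) = 3*(-1/576) = -1/192 ≈ -0.0052083)
K = 175833 (K = 59428 + 116405 = 175833)
483273/l + r/K = 483273/(307517/4) - 1/192/175833 = 483273*(4/307517) - 1/192*1/175833 = 276156/43931 - 1/33759936 = 9323008842085/1483107748416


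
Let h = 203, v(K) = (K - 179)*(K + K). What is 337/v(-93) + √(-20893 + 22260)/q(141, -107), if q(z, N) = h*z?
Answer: 337/50592 + √1367/28623 ≈ 0.0079529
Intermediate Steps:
v(K) = 2*K*(-179 + K) (v(K) = (-179 + K)*(2*K) = 2*K*(-179 + K))
q(z, N) = 203*z
337/v(-93) + √(-20893 + 22260)/q(141, -107) = 337/((2*(-93)*(-179 - 93))) + √(-20893 + 22260)/((203*141)) = 337/((2*(-93)*(-272))) + √1367/28623 = 337/50592 + √1367*(1/28623) = 337*(1/50592) + √1367/28623 = 337/50592 + √1367/28623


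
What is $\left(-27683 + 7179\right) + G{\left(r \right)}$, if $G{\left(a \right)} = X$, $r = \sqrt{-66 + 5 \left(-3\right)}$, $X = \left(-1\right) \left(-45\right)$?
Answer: $-20459$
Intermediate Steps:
$X = 45$
$r = 9 i$ ($r = \sqrt{-66 - 15} = \sqrt{-81} = 9 i \approx 9.0 i$)
$G{\left(a \right)} = 45$
$\left(-27683 + 7179\right) + G{\left(r \right)} = \left(-27683 + 7179\right) + 45 = -20504 + 45 = -20459$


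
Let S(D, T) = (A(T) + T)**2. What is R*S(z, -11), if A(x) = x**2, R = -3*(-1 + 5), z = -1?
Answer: -145200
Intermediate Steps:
R = -12 (R = -3*4 = -12)
S(D, T) = (T + T**2)**2 (S(D, T) = (T**2 + T)**2 = (T + T**2)**2)
R*S(z, -11) = -12*(-11)**2*(1 - 11)**2 = -1452*(-10)**2 = -1452*100 = -12*12100 = -145200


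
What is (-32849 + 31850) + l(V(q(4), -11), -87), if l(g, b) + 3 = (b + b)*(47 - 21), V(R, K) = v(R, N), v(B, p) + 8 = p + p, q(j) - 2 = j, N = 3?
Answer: -5526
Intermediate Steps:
q(j) = 2 + j
v(B, p) = -8 + 2*p (v(B, p) = -8 + (p + p) = -8 + 2*p)
V(R, K) = -2 (V(R, K) = -8 + 2*3 = -8 + 6 = -2)
l(g, b) = -3 + 52*b (l(g, b) = -3 + (b + b)*(47 - 21) = -3 + (2*b)*26 = -3 + 52*b)
(-32849 + 31850) + l(V(q(4), -11), -87) = (-32849 + 31850) + (-3 + 52*(-87)) = -999 + (-3 - 4524) = -999 - 4527 = -5526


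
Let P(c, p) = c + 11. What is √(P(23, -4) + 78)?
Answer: 4*√7 ≈ 10.583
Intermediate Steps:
P(c, p) = 11 + c
√(P(23, -4) + 78) = √((11 + 23) + 78) = √(34 + 78) = √112 = 4*√7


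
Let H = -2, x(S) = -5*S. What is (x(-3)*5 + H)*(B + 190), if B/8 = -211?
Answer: -109354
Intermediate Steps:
B = -1688 (B = 8*(-211) = -1688)
(x(-3)*5 + H)*(B + 190) = (-5*(-3)*5 - 2)*(-1688 + 190) = (15*5 - 2)*(-1498) = (75 - 2)*(-1498) = 73*(-1498) = -109354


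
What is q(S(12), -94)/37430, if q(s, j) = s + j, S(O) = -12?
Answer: -53/18715 ≈ -0.0028320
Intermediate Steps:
q(s, j) = j + s
q(S(12), -94)/37430 = (-94 - 12)/37430 = -106*1/37430 = -53/18715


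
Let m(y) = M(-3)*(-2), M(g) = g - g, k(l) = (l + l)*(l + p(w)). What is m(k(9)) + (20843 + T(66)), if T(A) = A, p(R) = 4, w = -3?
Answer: 20909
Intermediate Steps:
k(l) = 2*l*(4 + l) (k(l) = (l + l)*(l + 4) = (2*l)*(4 + l) = 2*l*(4 + l))
M(g) = 0
m(y) = 0 (m(y) = 0*(-2) = 0)
m(k(9)) + (20843 + T(66)) = 0 + (20843 + 66) = 0 + 20909 = 20909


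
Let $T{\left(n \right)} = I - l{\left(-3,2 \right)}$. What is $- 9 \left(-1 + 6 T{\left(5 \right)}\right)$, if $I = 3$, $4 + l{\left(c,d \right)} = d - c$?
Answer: $-99$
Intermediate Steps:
$l{\left(c,d \right)} = -4 + d - c$ ($l{\left(c,d \right)} = -4 - \left(c - d\right) = -4 + d - c$)
$T{\left(n \right)} = 2$ ($T{\left(n \right)} = 3 - \left(-4 + 2 - -3\right) = 3 - \left(-4 + 2 + 3\right) = 3 - 1 = 2$)
$- 9 \left(-1 + 6 T{\left(5 \right)}\right) = - 9 \left(-1 + 6 \cdot 2\right) = - 9 \left(-1 + 12\right) = \left(-9\right) 11 = -99$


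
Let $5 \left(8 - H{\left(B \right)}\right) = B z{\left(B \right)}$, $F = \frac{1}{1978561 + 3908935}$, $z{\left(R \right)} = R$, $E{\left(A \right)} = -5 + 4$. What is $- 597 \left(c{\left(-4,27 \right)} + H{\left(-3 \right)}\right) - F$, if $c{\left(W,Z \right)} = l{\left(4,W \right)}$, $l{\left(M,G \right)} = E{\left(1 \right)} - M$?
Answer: $- \frac{21089010677}{29437480} \approx -716.4$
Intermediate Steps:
$E{\left(A \right)} = -1$
$l{\left(M,G \right)} = -1 - M$
$c{\left(W,Z \right)} = -5$ ($c{\left(W,Z \right)} = -1 - 4 = -5$)
$F = \frac{1}{5887496} \approx 1.6985 \cdot 10^{-7}$
$H{\left(B \right)} = 8 - \frac{B^{2}}{5}$ ($H{\left(B \right)} = 8 - \frac{B B}{5} = 8 - \frac{B^{2}}{5}$)
$- 597 \left(c{\left(-4,27 \right)} + H{\left(-3 \right)}\right) - F = - 597 \left(-5 + \left(8 - \frac{\left(-3\right)^{2}}{5}\right)\right) - \frac{1}{5887496} = - 597 \left(-5 + \left(8 - \frac{9}{5}\right)\right) - \frac{1}{5887496} = - 597 \left(-5 + \frac{31}{5}\right) - \frac{1}{5887496} = \left(-597\right) \frac{6}{5} - \frac{1}{5887496} = - \frac{3582}{5} - \frac{1}{5887496} = - \frac{21089010677}{29437480}$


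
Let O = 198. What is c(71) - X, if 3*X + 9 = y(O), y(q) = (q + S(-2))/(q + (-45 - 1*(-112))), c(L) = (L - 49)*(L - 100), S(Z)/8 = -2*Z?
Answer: -101011/159 ≈ -635.29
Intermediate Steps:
S(Z) = -16*Z (S(Z) = 8*(-2*Z) = -16*Z)
c(L) = (-100 + L)*(-49 + L) (c(L) = (-49 + L)*(-100 + L) = (-100 + L)*(-49 + L))
y(q) = (32 + q)/(67 + q) (y(q) = (q - 16*(-2))/(q + (-45 - 1*(-112))) = (q + 32)/(q + (-45 + 112)) = (32 + q)/(q + 67) = (32 + q)/(67 + q))
X = -431/159 (X = -3 + ((32 + 198)/(67 + 198))/3 = -3 + (230/265)/3 = -3 + ((1/265)*230)/3 = -3 + (⅓)*(46/53) = -3 + 46/159 = -431/159 ≈ -2.7107)
c(71) - X = (4900 + 71² - 149*71) - 1*(-431/159) = (4900 + 5041 - 10579) + 431/159 = -638 + 431/159 = -101011/159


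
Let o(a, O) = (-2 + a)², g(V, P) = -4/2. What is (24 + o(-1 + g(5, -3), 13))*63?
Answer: 3087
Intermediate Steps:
g(V, P) = -2 (g(V, P) = -4*½ = -2)
(24 + o(-1 + g(5, -3), 13))*63 = (24 + (-2 + (-1 - 2))²)*63 = (24 + (-2 - 3)²)*63 = (24 + (-5)²)*63 = (24 + 25)*63 = 49*63 = 3087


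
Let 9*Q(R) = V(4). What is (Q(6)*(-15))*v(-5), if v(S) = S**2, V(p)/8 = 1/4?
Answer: -250/3 ≈ -83.333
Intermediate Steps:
V(p) = 2 (V(p) = 8/4 = 8*(1/4) = 2)
Q(R) = 2/9 (Q(R) = (1/9)*2 = 2/9)
(Q(6)*(-15))*v(-5) = ((2/9)*(-15))*(-5)**2 = -10/3*25 = -250/3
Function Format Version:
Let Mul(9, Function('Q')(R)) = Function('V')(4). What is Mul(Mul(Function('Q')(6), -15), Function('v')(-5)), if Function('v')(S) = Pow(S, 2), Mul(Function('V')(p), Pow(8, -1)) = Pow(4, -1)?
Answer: Rational(-250, 3) ≈ -83.333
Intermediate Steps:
Function('V')(p) = 2 (Function('V')(p) = Mul(8, Pow(4, -1)) = Mul(8, Rational(1, 4)) = 2)
Function('Q')(R) = Rational(2, 9) (Function('Q')(R) = Mul(Rational(1, 9), 2) = Rational(2, 9))
Mul(Mul(Function('Q')(6), -15), Function('v')(-5)) = Mul(Mul(Rational(2, 9), -15), Pow(-5, 2)) = Mul(Rational(-10, 3), 25) = Rational(-250, 3)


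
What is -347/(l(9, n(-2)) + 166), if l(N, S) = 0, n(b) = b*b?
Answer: -347/166 ≈ -2.0904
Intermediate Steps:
n(b) = b²
-347/(l(9, n(-2)) + 166) = -347/(0 + 166) = -347/166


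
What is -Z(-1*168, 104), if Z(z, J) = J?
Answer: -104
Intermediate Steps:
-Z(-1*168, 104) = -1*104 = -104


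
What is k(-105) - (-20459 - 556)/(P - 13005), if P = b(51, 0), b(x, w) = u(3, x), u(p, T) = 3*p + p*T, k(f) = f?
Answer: -152170/1427 ≈ -106.64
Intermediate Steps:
u(p, T) = 3*p + T*p
b(x, w) = 9 + 3*x (b(x, w) = 3*(3 + x) = 9 + 3*x)
P = 162 (P = 9 + 3*51 = 9 + 153 = 162)
k(-105) - (-20459 - 556)/(P - 13005) = -105 - (-20459 - 556)/(162 - 13005) = -105 - (-21015)/(-12843) = -105 - (-21015)*(-1)/12843 = -105 - 1*2335/1427 = -105 - 2335/1427 = -152170/1427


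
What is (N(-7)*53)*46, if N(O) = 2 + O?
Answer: -12190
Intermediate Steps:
(N(-7)*53)*46 = ((2 - 7)*53)*46 = -5*53*46 = -265*46 = -12190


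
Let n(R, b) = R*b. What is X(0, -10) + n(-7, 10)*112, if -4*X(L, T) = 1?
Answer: -31361/4 ≈ -7840.3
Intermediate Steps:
X(L, T) = -1/4 (X(L, T) = -1/4*1 = -1/4)
X(0, -10) + n(-7, 10)*112 = -1/4 - 7*10*112 = -1/4 - 70*112 = -1/4 - 7840 = -31361/4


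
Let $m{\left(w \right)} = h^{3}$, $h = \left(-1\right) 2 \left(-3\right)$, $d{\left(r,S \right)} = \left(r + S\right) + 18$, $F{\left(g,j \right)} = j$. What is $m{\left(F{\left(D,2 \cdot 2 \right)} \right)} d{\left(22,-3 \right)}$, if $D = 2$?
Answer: $7992$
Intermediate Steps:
$d{\left(r,S \right)} = 18 + S + r$ ($d{\left(r,S \right)} = \left(S + r\right) + 18 = 18 + S + r$)
$h = 6$ ($h = \left(-2\right) \left(-3\right) = 6$)
$m{\left(w \right)} = 216$ ($m{\left(w \right)} = 6^{3} = 216$)
$m{\left(F{\left(D,2 \cdot 2 \right)} \right)} d{\left(22,-3 \right)} = 216 \left(18 - 3 + 22\right) = 216 \cdot 37 = 7992$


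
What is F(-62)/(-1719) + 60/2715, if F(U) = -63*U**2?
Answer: 4871112/34571 ≈ 140.90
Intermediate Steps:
F(-62)/(-1719) + 60/2715 = -63*(-62)**2/(-1719) + 60/2715 = -63*3844*(-1/1719) + 60*(1/2715) = -242172*(-1/1719) + 4/181 = 26908/191 + 4/181 = 4871112/34571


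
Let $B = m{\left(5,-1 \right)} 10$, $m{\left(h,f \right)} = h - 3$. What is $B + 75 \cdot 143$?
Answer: $10745$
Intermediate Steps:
$m{\left(h,f \right)} = -3 + h$
$B = 20$ ($B = \left(-3 + 5\right) 10 = 2 \cdot 10 = 20$)
$B + 75 \cdot 143 = 20 + 75 \cdot 143 = 20 + 10725 = 10745$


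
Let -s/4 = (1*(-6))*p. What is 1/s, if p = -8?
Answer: -1/192 ≈ -0.0052083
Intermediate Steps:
s = -192 (s = -4*1*(-6)*(-8) = -(-24)*(-8) = -4*48 = -192)
1/s = 1/(-192) = -1/192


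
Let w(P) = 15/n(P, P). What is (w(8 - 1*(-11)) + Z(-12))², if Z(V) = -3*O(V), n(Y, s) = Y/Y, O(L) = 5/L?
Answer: 4225/16 ≈ 264.06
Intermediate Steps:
n(Y, s) = 1
w(P) = 15 (w(P) = 15/1 = 15*1 = 15)
Z(V) = -15/V
(w(8 - 1*(-11)) + Z(-12))² = (15 - 15/(-12))² = (15 - 15*(-1/12))² = (15 + 5/4)² = (65/4)² = 4225/16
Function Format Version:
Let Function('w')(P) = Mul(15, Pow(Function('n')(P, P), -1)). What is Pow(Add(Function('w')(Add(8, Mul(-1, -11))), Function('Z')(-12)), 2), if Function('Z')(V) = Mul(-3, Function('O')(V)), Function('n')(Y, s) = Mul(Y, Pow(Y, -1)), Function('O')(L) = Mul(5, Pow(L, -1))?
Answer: Rational(4225, 16) ≈ 264.06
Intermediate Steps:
Function('n')(Y, s) = 1
Function('w')(P) = 15 (Function('w')(P) = Mul(15, Pow(1, -1)) = Mul(15, 1) = 15)
Function('Z')(V) = Mul(-15, Pow(V, -1)) (Function('Z')(V) = Mul(-3, Mul(5, Pow(V, -1))) = Mul(-15, Pow(V, -1)))
Pow(Add(Function('w')(Add(8, Mul(-1, -11))), Function('Z')(-12)), 2) = Pow(Add(15, Mul(-15, Pow(-12, -1))), 2) = Pow(Add(15, Mul(-15, Rational(-1, 12))), 2) = Pow(Add(15, Rational(5, 4)), 2) = Pow(Rational(65, 4), 2) = Rational(4225, 16)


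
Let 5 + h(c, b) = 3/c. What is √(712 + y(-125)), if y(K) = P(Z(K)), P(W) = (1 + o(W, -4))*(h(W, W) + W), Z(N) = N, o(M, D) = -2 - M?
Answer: 2*I*√2407965/25 ≈ 124.14*I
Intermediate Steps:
h(c, b) = -5 + 3/c
P(W) = (-1 - W)*(-5 + W + 3/W) (P(W) = (1 + (-2 - W))*((-5 + 3/W) + W) = (-1 - W)*(-5 + W + 3/W))
y(K) = 2 - K² - 3/K + 4*K
√(712 + y(-125)) = √(712 + (2 - 1*(-125)² - 3/(-125) + 4*(-125))) = √(712 + (2 - 1*15625 - 3*(-1/125) - 500)) = √(712 + (2 - 15625 + 3/125 - 500)) = √(712 - 2015372/125) = √(-1926372/125) = 2*I*√2407965/25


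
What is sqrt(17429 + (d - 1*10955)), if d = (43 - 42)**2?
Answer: 5*sqrt(259) ≈ 80.467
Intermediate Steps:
d = 1 (d = 1**2 = 1)
sqrt(17429 + (d - 1*10955)) = sqrt(17429 + (1 - 1*10955)) = sqrt(17429 + (1 - 10955)) = sqrt(17429 - 10954) = sqrt(6475) = 5*sqrt(259)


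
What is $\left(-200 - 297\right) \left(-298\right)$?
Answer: $148106$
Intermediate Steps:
$\left(-200 - 297\right) \left(-298\right) = \left(-497\right) \left(-298\right) = 148106$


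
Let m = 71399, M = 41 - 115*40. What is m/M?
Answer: -71399/4559 ≈ -15.661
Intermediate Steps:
M = -4559 (M = 41 - 4600 = -4559)
m/M = 71399/(-4559) = 71399*(-1/4559) = -71399/4559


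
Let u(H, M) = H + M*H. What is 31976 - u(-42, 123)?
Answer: 37184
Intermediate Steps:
u(H, M) = H + H*M
31976 - u(-42, 123) = 31976 - (-42)*(1 + 123) = 31976 - (-42)*124 = 31976 - 1*(-5208) = 31976 + 5208 = 37184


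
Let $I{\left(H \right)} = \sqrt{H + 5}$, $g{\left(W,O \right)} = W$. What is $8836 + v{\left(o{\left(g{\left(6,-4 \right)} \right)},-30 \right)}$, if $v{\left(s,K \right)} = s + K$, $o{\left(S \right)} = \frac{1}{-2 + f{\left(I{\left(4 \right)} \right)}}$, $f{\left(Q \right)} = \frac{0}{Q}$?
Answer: $\frac{17611}{2} \approx 8805.5$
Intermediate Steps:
$I{\left(H \right)} = \sqrt{5 + H}$
$f{\left(Q \right)} = 0$
$o{\left(S \right)} = - \frac{1}{2}$ ($o{\left(S \right)} = \frac{1}{-2 + 0} = \frac{1}{-2} = - \frac{1}{2}$)
$v{\left(s,K \right)} = K + s$
$8836 + v{\left(o{\left(g{\left(6,-4 \right)} \right)},-30 \right)} = 8836 - \frac{61}{2} = \frac{17611}{2}$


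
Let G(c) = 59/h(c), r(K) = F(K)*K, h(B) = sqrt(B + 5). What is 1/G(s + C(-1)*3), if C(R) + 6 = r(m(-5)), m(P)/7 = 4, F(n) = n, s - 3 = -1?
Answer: sqrt(2341)/59 ≈ 0.82007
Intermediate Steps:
s = 2 (s = 3 - 1 = 2)
m(P) = 28 (m(P) = 7*4 = 28)
h(B) = sqrt(5 + B)
r(K) = K**2 (r(K) = K*K = K**2)
C(R) = 778 (C(R) = -6 + 28**2 = -6 + 784 = 778)
G(c) = 59/sqrt(5 + c) (G(c) = 59/(sqrt(5 + c)) = 59/sqrt(5 + c))
1/G(s + C(-1)*3) = 1/(59/sqrt(5 + (2 + 778*3))) = 1/(59/sqrt(5 + (2 + 2334))) = 1/(59/sqrt(5 + 2336)) = 1/(59/sqrt(2341)) = 1/(59*(sqrt(2341)/2341)) = 1/(59*sqrt(2341)/2341) = sqrt(2341)/59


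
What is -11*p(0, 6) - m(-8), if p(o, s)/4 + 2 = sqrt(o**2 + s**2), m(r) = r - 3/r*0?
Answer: -168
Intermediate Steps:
m(r) = r (m(r) = r + 0 = r)
p(o, s) = -8 + 4*sqrt(o**2 + s**2)
-11*p(0, 6) - m(-8) = -11*(-8 + 4*sqrt(0**2 + 6**2)) - 1*(-8) = -11*(-8 + 4*sqrt(0 + 36)) + 8 = -11*(-8 + 4*sqrt(36)) + 8 = -11*(-8 + 4*6) + 8 = -11*(-8 + 24) + 8 = -11*16 + 8 = -176 + 8 = -168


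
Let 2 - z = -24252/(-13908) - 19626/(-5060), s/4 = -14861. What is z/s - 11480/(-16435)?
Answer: 21065324407181/30154913413240 ≈ 0.69857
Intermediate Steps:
s = -59444 (s = 4*(-14861) = -59444)
z = -10621857/2932270 (z = 2 - (-24252/(-13908) - 19626/(-5060)) = 2 - (-24252*(-1/13908) - 19626*(-1/5060)) = 2 - (2021/1159 + 9813/2530) = 2 - 1*16486397/2932270 = 2 - 16486397/2932270 = -10621857/2932270 ≈ -3.6224)
z/s - 11480/(-16435) = -10621857/2932270/(-59444) - 11480/(-16435) = -10621857/2932270*(-1/59444) - 11480*(-1/16435) = 10621857/174305857880 + 2296/3287 = 21065324407181/30154913413240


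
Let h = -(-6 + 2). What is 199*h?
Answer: 796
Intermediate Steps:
h = 4 (h = -(-4) = -1*(-4) = 4)
199*h = 199*4 = 796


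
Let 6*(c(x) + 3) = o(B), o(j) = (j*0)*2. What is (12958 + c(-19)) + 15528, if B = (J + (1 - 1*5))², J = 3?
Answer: 28483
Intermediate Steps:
B = 1 (B = (3 + (1 - 1*5))² = (3 + (1 - 5))² = (3 - 4)² = (-1)² = 1)
o(j) = 0 (o(j) = 0*2 = 0)
c(x) = -3 (c(x) = -3 + (⅙)*0 = -3 + 0 = -3)
(12958 + c(-19)) + 15528 = (12958 - 3) + 15528 = 12955 + 15528 = 28483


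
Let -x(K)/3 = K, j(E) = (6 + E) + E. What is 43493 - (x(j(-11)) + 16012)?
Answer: 27433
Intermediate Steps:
j(E) = 6 + 2*E
x(K) = -3*K
43493 - (x(j(-11)) + 16012) = 43493 - (-3*(6 + 2*(-11)) + 16012) = 43493 - (-3*(6 - 22) + 16012) = 43493 - (-3*(-16) + 16012) = 43493 - (48 + 16012) = 43493 - 1*16060 = 43493 - 16060 = 27433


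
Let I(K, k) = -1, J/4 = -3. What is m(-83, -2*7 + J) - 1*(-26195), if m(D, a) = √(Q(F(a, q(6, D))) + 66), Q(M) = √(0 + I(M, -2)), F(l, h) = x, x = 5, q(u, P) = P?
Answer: 26195 + √(66 + I) ≈ 26203.0 + 0.061544*I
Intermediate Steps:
J = -12 (J = 4*(-3) = -12)
F(l, h) = 5
Q(M) = I (Q(M) = √(0 - 1) = √(-1) = I)
m(D, a) = √(66 + I) (m(D, a) = √(I + 66) = √(66 + I))
m(-83, -2*7 + J) - 1*(-26195) = √(66 + I) - 1*(-26195) = √(66 + I) + 26195 = 26195 + √(66 + I)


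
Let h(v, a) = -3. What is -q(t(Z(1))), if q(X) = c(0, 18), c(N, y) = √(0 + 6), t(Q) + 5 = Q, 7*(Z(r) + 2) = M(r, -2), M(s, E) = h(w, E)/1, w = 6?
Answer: -√6 ≈ -2.4495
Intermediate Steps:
M(s, E) = -3 (M(s, E) = -3/1 = -3*1 = -3)
Z(r) = -17/7 (Z(r) = -2 + (⅐)*(-3) = -2 - 3/7 = -17/7)
t(Q) = -5 + Q
c(N, y) = √6
q(X) = √6
-q(t(Z(1))) = -√6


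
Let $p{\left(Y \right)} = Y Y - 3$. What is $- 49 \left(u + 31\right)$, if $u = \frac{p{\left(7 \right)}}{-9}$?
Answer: $- \frac{11417}{9} \approx -1268.6$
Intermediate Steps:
$p{\left(Y \right)} = -3 + Y^{2}$ ($p{\left(Y \right)} = Y^{2} - 3 = -3 + Y^{2}$)
$u = - \frac{46}{9}$ ($u = \frac{-3 + 7^{2}}{-9} = \left(-3 + 49\right) \left(- \frac{1}{9}\right) = 46 \left(- \frac{1}{9}\right) = - \frac{46}{9} \approx -5.1111$)
$- 49 \left(u + 31\right) = - 49 \left(- \frac{46}{9} + 31\right) = \left(-49\right) \frac{233}{9} = - \frac{11417}{9}$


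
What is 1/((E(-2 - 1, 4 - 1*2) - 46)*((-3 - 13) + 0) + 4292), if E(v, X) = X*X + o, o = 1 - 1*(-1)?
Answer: 1/4932 ≈ 0.00020276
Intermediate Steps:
o = 2 (o = 1 + 1 = 2)
E(v, X) = 2 + X² (E(v, X) = X*X + 2 = X² + 2 = 2 + X²)
1/((E(-2 - 1, 4 - 1*2) - 46)*((-3 - 13) + 0) + 4292) = 1/(((2 + (4 - 1*2)²) - 46)*((-3 - 13) + 0) + 4292) = 1/(((2 + (4 - 2)²) - 46)*(-16 + 0) + 4292) = 1/(((2 + 2²) - 46)*(-16) + 4292) = 1/(((2 + 4) - 46)*(-16) + 4292) = 1/((6 - 46)*(-16) + 4292) = 1/(-40*(-16) + 4292) = 1/(640 + 4292) = 1/4932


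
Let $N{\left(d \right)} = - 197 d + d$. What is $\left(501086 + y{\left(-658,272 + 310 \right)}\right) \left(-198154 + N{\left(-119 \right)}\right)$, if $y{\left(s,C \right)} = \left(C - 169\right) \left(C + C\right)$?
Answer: $-171651240940$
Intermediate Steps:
$N{\left(d \right)} = - 196 d$
$y{\left(s,C \right)} = 2 C \left(-169 + C\right)$ ($y{\left(s,C \right)} = \left(-169 + C\right) 2 C = 2 C \left(-169 + C\right)$)
$\left(501086 + y{\left(-658,272 + 310 \right)}\right) \left(-198154 + N{\left(-119 \right)}\right) = \left(501086 + 2 \left(272 + 310\right) \left(-169 + \left(272 + 310\right)\right)\right) \left(-198154 - -23324\right) = \left(501086 + 2 \cdot 582 \left(-169 + 582\right)\right) \left(-198154 + 23324\right) = \left(501086 + 2 \cdot 582 \cdot 413\right) \left(-174830\right) = \left(501086 + 480732\right) \left(-174830\right) = 981818 \left(-174830\right) = -171651240940$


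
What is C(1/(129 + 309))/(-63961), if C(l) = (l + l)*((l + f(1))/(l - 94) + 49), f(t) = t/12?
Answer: -4034683/1153402188978 ≈ -3.4981e-6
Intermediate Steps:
f(t) = t/12 (f(t) = t*(1/12) = t/12)
C(l) = 2*l*(49 + (1/12 + l)/(-94 + l)) (C(l) = (l + l)*((l + (1/12)*1)/(l - 94) + 49) = (2*l)*((l + 1/12)/(-94 + l) + 49) = (2*l)*((1/12 + l)/(-94 + l) + 49) = (2*l)*(49 + (1/12 + l)/(-94 + l)) = 2*l*(49 + (1/12 + l)/(-94 + l)))
C(1/(129 + 309))/(-63961) = ((-55271 + 600/(129 + 309))/(6*(129 + 309)*(-94 + 1/(129 + 309))))/(-63961) = ((⅙)*(-55271 + 600/438)/(438*(-94 + 1/438)))*(-1/63961) = ((⅙)*(1/438)*(-55271 + 600*(1/438))/(-94 + 1/438))*(-1/63961) = ((⅙)*(1/438)*(-55271 + 100/73)/(-41171/438))*(-1/63961) = ((⅙)*(1/438)*(-438/41171)*(-4034683/73))*(-1/63961) = (4034683/18032898)*(-1/63961) = -4034683/1153402188978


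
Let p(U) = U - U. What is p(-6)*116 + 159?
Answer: 159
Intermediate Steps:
p(U) = 0
p(-6)*116 + 159 = 0*116 + 159 = 0 + 159 = 159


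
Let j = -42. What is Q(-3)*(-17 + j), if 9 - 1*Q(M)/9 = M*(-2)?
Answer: -1593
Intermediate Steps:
Q(M) = 81 + 18*M (Q(M) = 81 - 9*M*(-2) = 81 - (-18)*M = 81 + 18*M)
Q(-3)*(-17 + j) = (81 + 18*(-3))*(-17 - 42) = (81 - 54)*(-59) = 27*(-59) = -1593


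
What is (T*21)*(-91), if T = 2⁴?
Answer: -30576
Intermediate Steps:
T = 16
(T*21)*(-91) = (16*21)*(-91) = 336*(-91) = -30576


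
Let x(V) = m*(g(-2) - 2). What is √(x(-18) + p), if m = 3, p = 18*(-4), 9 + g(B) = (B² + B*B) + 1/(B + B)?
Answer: I*√327/2 ≈ 9.0416*I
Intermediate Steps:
g(B) = -9 + 1/(2*B) + 2*B² (g(B) = -9 + ((B² + B*B) + 1/(B + B)) = -9 + ((B² + B²) + 1/(2*B)) = -9 + (2*B² + 1/(2*B)) = -9 + (1/(2*B) + 2*B²) = -9 + 1/(2*B) + 2*B²)
p = -72
x(V) = -39/4 (x(V) = 3*((-9 + (½)/(-2) + 2*(-2)²) - 2) = 3*((-9 + (½)*(-½) + 2*4) - 2) = 3*((-9 - ¼ + 8) - 2) = 3*(-5/4 - 2) = 3*(-13/4) = -39/4)
√(x(-18) + p) = √(-39/4 - 72) = √(-327/4) = I*√327/2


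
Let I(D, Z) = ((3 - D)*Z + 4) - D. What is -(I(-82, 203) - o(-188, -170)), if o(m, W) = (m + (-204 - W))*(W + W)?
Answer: 58139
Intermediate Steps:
I(D, Z) = 4 - D + Z*(3 - D) (I(D, Z) = (Z*(3 - D) + 4) - D = (4 + Z*(3 - D)) - D = 4 - D + Z*(3 - D))
o(m, W) = 2*W*(-204 + m - W) (o(m, W) = (-204 + m - W)*(2*W) = 2*W*(-204 + m - W))
-(I(-82, 203) - o(-188, -170)) = -((4 - 1*(-82) + 3*203 - 1*(-82)*203) - 2*(-170)*(-204 - 188 - 1*(-170))) = -((4 + 82 + 609 + 16646) - 2*(-170)*(-204 - 188 + 170)) = -(17341 - 2*(-170)*(-222)) = -(17341 - 1*75480) = -(17341 - 75480) = -1*(-58139) = 58139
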